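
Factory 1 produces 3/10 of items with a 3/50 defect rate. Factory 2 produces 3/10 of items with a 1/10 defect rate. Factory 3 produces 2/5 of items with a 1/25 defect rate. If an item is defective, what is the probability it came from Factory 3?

Using Bayes' theorem:
P(F1) = 3/10, P(D|F1) = 3/50
P(F2) = 3/10, P(D|F2) = 1/10
P(F3) = 2/5, P(D|F3) = 1/25
P(D) = P(D|F1)P(F1) + P(D|F2)P(F2) + P(D|F3)P(F3)
     = \frac{8}{125}
P(F3|D) = P(D|F3)P(F3) / P(D)
= \frac{1}{4}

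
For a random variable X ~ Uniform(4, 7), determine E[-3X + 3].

For X ~ Uniform(4, 7):
E[X] = \frac{11}{2}
E[-3X + 3] = -3 × E[X] + 3 = - \frac{27}{2}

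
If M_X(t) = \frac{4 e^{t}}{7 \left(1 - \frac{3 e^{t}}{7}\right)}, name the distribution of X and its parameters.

The MGF M(t) = \frac{4 e^{t}}{7 \left(1 - \frac{3 e^{t}}{7}\right)} is the standard form for the Geometric distribution.
Comparing with the known MGF formula identifies: Geometric(p=4/7), X = trial number of first success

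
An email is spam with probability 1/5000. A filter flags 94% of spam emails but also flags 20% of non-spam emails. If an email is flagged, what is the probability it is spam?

Let D = the rare event, + = positive/flagged.
P(D) = 1/5000
P(+|D) = 94/100 = 47/50
P(+|D') = 20/100 = 1/5
P(+) = P(+|D)P(D) + P(+|D')P(D')
     = \frac{47}{50} × \frac{1}{5000} + \frac{1}{5} × \frac{4999}{5000}
     = \frac{50037}{250000}
P(D|+) = P(+|D)P(D)/P(+) = \frac{47}{50037}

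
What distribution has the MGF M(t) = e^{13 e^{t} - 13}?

The MGF M(t) = e^{13 e^{t} - 13} is the standard form for the Poisson distribution.
Comparing with the known MGF formula identifies: Poisson(λ=13)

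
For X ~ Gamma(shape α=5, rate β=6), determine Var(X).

For X ~ Gamma(shape α=5, rate β=6):
Var(X) = \frac{5}{36}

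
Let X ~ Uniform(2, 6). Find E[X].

For X ~ Uniform(2, 6), the expected value is:
E[X] = 4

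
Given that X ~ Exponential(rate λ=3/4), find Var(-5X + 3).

For X ~ Exponential(rate λ=3/4):
Var(X) = \frac{16}{9}
Var(-5X + 3) = (-5)² × Var(X) = 25 × \frac{16}{9} = \frac{400}{9}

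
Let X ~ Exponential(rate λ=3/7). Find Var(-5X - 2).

For X ~ Exponential(rate λ=3/7):
Var(X) = \frac{49}{9}
Var(-5X - 2) = (-5)² × Var(X) = 25 × \frac{49}{9} = \frac{1225}{9}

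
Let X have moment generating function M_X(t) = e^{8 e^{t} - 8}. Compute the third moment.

To find E[X^3], compute M^(3)(0):
M^(1)(t) = 8 e^{t} e^{8 e^{t} - 8}
M^(2)(t) = 64 e^{2 t} e^{8 e^{t} - 8} + 8 e^{t} e^{8 e^{t} - 8}
M^(3)(t) = 512 e^{3 t} e^{8 e^{t} - 8} + 192 e^{2 t} e^{8 e^{t} - 8} + 8 e^{t} e^{8 e^{t} - 8}
M^(3)(0) = 712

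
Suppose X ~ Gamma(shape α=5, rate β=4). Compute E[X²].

Using the identity E[X²] = Var(X) + (E[X])²:
E[X] = \frac{5}{4}
Var(X) = \frac{5}{16}
E[X²] = \frac{5}{16} + (\frac{5}{4})²
= \frac{15}{8}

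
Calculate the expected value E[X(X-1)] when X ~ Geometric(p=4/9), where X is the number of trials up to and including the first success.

E[X(X-1)] = E[X² - X] = E[X²] - E[X]
E[X] = \frac{9}{4}
E[X²] = Var(X) + (E[X])² = \frac{45}{16} + (\frac{9}{4})² = \frac{63}{8}
E[X(X-1)] = \frac{63}{8} - \frac{9}{4} = \frac{45}{8}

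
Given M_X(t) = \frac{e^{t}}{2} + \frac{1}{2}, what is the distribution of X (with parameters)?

The MGF M(t) = \frac{e^{t}}{2} + \frac{1}{2} is the standard form for the Bernoulli distribution.
Comparing with the known MGF formula identifies: Bernoulli(p=1/2)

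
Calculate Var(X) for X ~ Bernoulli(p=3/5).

For X ~ Bernoulli(p=3/5):
Var(X) = \frac{6}{25}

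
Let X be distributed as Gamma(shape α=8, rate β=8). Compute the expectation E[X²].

Using the identity E[X²] = Var(X) + (E[X])²:
E[X] = 1
Var(X) = \frac{1}{8}
E[X²] = \frac{1}{8} + (1)²
= \frac{9}{8}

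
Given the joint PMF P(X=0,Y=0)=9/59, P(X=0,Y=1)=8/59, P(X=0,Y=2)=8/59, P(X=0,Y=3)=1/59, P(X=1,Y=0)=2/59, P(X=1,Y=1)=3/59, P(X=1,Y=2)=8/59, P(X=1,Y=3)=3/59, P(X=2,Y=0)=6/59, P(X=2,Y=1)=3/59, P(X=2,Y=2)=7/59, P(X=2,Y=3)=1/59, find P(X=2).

P(X=2) = P(X=2,Y=0) + P(X=2,Y=1) + P(X=2,Y=2) + P(X=2,Y=3)
= 6/59 + 3/59 + 7/59 + 1/59
= 17/59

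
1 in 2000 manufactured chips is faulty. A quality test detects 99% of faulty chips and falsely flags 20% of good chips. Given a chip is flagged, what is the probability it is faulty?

Let D = the rare event, + = positive/flagged.
P(D) = 1/2000
P(+|D) = 99/100
P(+|D') = 20/100 = 1/5
P(+) = P(+|D)P(D) + P(+|D')P(D')
     = \frac{99}{100} × \frac{1}{2000} + \frac{1}{5} × \frac{1999}{2000}
     = \frac{40079}{200000}
P(D|+) = P(+|D)P(D)/P(+) = \frac{99}{40079}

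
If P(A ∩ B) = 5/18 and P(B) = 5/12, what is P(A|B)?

P(A|B) = P(A ∩ B) / P(B)
= (5/18) / (5/12)
= 2/3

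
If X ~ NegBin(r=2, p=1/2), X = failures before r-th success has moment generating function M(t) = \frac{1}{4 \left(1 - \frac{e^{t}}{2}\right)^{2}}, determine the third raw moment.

To find E[X^3], compute M^(3)(0):
M^(1)(t) = \frac{e^{t}}{4 \left(1 - \frac{e^{t}}{2}\right)^{3}}
M^(2)(t) = \frac{e^{t}}{4 \left(1 - \frac{e^{t}}{2}\right)^{3}} + \frac{3 e^{2 t}}{8 \left(1 - \frac{e^{t}}{2}\right)^{4}}
M^(3)(t) = \frac{e^{t}}{4 \left(1 - \frac{e^{t}}{2}\right)^{3}} + \frac{9 e^{2 t}}{8 \left(1 - \frac{e^{t}}{2}\right)^{4}} + \frac{3 e^{3 t}}{4 \left(1 - \frac{e^{t}}{2}\right)^{5}}
M^(3)(0) = 44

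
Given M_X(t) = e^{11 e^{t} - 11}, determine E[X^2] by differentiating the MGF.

To find E[X^2], compute M^(2)(0):
M^(1)(t) = 11 e^{t} e^{11 e^{t} - 11}
M^(2)(t) = 121 e^{2 t} e^{11 e^{t} - 11} + 11 e^{t} e^{11 e^{t} - 11}
M^(2)(0) = 132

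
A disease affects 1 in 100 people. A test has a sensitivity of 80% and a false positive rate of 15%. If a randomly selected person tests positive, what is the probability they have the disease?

Let D = the rare event, + = positive/flagged.
P(D) = 1/100
P(+|D) = 80/100 = 4/5
P(+|D') = 15/100 = 3/20
P(+) = P(+|D)P(D) + P(+|D')P(D')
     = \frac{4}{5} × \frac{1}{100} + \frac{3}{20} × \frac{99}{100}
     = \frac{313}{2000}
P(D|+) = P(+|D)P(D)/P(+) = \frac{16}{313}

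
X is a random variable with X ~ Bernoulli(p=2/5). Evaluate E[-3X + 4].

For X ~ Bernoulli(p=2/5):
E[X] = \frac{2}{5}
E[-3X + 4] = -3 × E[X] + 4 = \frac{14}{5}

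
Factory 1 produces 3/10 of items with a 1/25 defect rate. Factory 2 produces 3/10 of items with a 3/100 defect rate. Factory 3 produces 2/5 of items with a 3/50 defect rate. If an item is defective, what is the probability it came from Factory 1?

Using Bayes' theorem:
P(F1) = 3/10, P(D|F1) = 1/25
P(F2) = 3/10, P(D|F2) = 3/100
P(F3) = 2/5, P(D|F3) = 3/50
P(D) = P(D|F1)P(F1) + P(D|F2)P(F2) + P(D|F3)P(F3)
     = \frac{9}{200}
P(F1|D) = P(D|F1)P(F1) / P(D)
= \frac{4}{15}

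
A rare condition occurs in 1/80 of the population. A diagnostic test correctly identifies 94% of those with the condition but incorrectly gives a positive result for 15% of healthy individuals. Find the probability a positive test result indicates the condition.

Let D = the rare event, + = positive/flagged.
P(D) = 1/80
P(+|D) = 94/100 = 47/50
P(+|D') = 15/100 = 3/20
P(+) = P(+|D)P(D) + P(+|D')P(D')
     = \frac{47}{50} × \frac{1}{80} + \frac{3}{20} × \frac{79}{80}
     = \frac{1279}{8000}
P(D|+) = P(+|D)P(D)/P(+) = \frac{94}{1279}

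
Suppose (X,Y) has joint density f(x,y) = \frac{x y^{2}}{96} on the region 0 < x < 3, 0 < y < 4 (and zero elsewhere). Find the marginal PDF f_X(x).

f_X(x) = ∫_0^4 f(x,y) dy
= ∫_0^4 \frac{x y^{2}}{96} dy
= \frac{2 x}{9} for 0 < x < 3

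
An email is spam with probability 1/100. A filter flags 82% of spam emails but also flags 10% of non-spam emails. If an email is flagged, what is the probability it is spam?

Let D = the rare event, + = positive/flagged.
P(D) = 1/100
P(+|D) = 82/100 = 41/50
P(+|D') = 10/100 = 1/10
P(+) = P(+|D)P(D) + P(+|D')P(D')
     = \frac{41}{50} × \frac{1}{100} + \frac{1}{10} × \frac{99}{100}
     = \frac{67}{625}
P(D|+) = P(+|D)P(D)/P(+) = \frac{41}{536}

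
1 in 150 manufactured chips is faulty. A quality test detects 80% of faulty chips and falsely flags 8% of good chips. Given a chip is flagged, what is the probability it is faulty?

Let D = the rare event, + = positive/flagged.
P(D) = 1/150
P(+|D) = 80/100 = 4/5
P(+|D') = 8/100 = 2/25
P(+) = P(+|D)P(D) + P(+|D')P(D')
     = \frac{4}{5} × \frac{1}{150} + \frac{2}{25} × \frac{149}{150}
     = \frac{53}{625}
P(D|+) = P(+|D)P(D)/P(+) = \frac{10}{159}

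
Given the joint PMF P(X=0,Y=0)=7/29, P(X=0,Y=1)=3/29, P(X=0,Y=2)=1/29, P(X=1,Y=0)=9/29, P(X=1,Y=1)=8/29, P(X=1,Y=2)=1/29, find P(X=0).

P(X=0) = P(X=0,Y=0) + P(X=0,Y=1) + P(X=0,Y=2)
= 7/29 + 3/29 + 1/29
= 11/29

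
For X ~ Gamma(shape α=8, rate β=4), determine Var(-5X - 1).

For X ~ Gamma(shape α=8, rate β=4):
Var(X) = \frac{1}{2}
Var(-5X - 1) = (-5)² × Var(X) = 25 × \frac{1}{2} = \frac{25}{2}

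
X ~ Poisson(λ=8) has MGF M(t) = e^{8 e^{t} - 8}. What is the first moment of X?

To find E[X], compute M^(1)(0):
M^(1)(t) = 8 e^{t} e^{8 e^{t} - 8}
M^(1)(0) = 8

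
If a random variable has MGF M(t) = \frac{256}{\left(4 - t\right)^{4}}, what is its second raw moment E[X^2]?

To find E[X^2], compute M^(2)(0):
M^(1)(t) = \frac{1024}{\left(4 - t\right)^{5}}
M^(2)(t) = \frac{5120}{\left(4 - t\right)^{6}}
M^(2)(0) = \frac{5}{4}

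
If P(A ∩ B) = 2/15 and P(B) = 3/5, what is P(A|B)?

P(A|B) = P(A ∩ B) / P(B)
= (2/15) / (3/5)
= 2/9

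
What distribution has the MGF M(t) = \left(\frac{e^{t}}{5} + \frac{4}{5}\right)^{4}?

The MGF M(t) = \left(\frac{e^{t}}{5} + \frac{4}{5}\right)^{4} is the standard form for the Binomial distribution.
Comparing with the known MGF formula identifies: Binomial(n=4, p=1/5)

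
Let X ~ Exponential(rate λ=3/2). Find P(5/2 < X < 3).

P(5/2 < X < 3) = ∫_{5/2}^{3} f(x) dx
where f(x) = \frac{3 e^{- \frac{3 x}{2}}}{2}
= - \frac{1}{e^{\frac{9}{2}}} + e^{- \frac{15}{4}}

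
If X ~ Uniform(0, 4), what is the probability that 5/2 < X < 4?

P(5/2 < X < 4) = ∫_{5/2}^{4} f(x) dx
where f(x) = \frac{1}{4}
= \frac{3}{8}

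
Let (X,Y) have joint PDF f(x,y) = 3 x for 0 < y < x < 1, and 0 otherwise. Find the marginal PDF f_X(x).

f_X(x) = ∫_0^x 3 x dy = 3 x^{2}
for 0 < x < 1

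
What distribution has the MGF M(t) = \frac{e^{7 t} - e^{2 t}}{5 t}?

The MGF M(t) = \frac{e^{7 t} - e^{2 t}}{5 t} is the standard form for the Uniform distribution.
Comparing with the known MGF formula identifies: Uniform(2, 7)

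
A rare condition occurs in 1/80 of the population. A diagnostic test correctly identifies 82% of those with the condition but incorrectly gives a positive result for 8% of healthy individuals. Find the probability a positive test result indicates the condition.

Let D = the rare event, + = positive/flagged.
P(D) = 1/80
P(+|D) = 82/100 = 41/50
P(+|D') = 8/100 = 2/25
P(+) = P(+|D)P(D) + P(+|D')P(D')
     = \frac{41}{50} × \frac{1}{80} + \frac{2}{25} × \frac{79}{80}
     = \frac{357}{4000}
P(D|+) = P(+|D)P(D)/P(+) = \frac{41}{357}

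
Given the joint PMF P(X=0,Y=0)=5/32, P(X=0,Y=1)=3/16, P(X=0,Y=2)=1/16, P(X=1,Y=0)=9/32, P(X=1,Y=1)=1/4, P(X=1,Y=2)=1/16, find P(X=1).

P(X=1) = P(X=1,Y=0) + P(X=1,Y=1) + P(X=1,Y=2)
= 9/32 + 1/4 + 1/16
= 19/32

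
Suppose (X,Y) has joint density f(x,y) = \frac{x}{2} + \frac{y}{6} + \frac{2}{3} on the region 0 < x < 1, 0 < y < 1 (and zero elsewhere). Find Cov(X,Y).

E[XY] = ∫∫ xy × f(x,y) dx dy = \frac{5}{18}
E[X] = \frac{13}{24}
E[Y] = \frac{37}{72}
Cov(X,Y) = E[XY] - E[X]E[Y] = - \frac{1}{1728}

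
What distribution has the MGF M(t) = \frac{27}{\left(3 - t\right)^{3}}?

The MGF M(t) = \frac{27}{\left(3 - t\right)^{3}} is the standard form for the Gamma distribution.
Comparing with the known MGF formula identifies: Gamma(shape α=3, rate β=3)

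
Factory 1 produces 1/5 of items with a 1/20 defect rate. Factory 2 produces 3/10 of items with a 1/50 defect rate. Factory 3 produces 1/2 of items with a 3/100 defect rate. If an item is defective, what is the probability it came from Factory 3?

Using Bayes' theorem:
P(F1) = 1/5, P(D|F1) = 1/20
P(F2) = 3/10, P(D|F2) = 1/50
P(F3) = 1/2, P(D|F3) = 3/100
P(D) = P(D|F1)P(F1) + P(D|F2)P(F2) + P(D|F3)P(F3)
     = \frac{31}{1000}
P(F3|D) = P(D|F3)P(F3) / P(D)
= \frac{15}{31}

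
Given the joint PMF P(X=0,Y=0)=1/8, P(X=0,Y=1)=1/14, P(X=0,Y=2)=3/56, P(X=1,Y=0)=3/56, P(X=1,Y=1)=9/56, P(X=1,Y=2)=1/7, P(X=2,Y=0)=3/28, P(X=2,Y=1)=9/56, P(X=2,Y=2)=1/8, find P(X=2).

P(X=2) = P(X=2,Y=0) + P(X=2,Y=1) + P(X=2,Y=2)
= 3/28 + 9/56 + 1/8
= 11/28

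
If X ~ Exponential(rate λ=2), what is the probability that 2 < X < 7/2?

P(2 < X < 7/2) = ∫_{2}^{7/2} f(x) dx
where f(x) = 2 e^{- 2 x}
= - \frac{1 - e^{3}}{e^{7}}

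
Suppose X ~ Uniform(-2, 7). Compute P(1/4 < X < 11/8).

P(1/4 < X < 11/8) = ∫_{1/4}^{11/8} f(x) dx
where f(x) = \frac{1}{9}
= \frac{1}{8}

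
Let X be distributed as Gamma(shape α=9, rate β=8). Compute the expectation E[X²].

Using the identity E[X²] = Var(X) + (E[X])²:
E[X] = \frac{9}{8}
Var(X) = \frac{9}{64}
E[X²] = \frac{9}{64} + (\frac{9}{8})²
= \frac{45}{32}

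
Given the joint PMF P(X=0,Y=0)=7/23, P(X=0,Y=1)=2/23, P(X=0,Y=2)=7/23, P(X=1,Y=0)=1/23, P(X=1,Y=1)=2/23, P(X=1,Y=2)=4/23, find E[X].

First find marginal of X:
P(X=0) = 16/23
P(X=1) = 7/23
E[X] = 0 × 16/23 + 1 × 7/23 = 7/23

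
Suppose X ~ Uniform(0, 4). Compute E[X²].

Using the identity E[X²] = Var(X) + (E[X])²:
E[X] = 2
Var(X) = \frac{4}{3}
E[X²] = \frac{4}{3} + (2)²
= \frac{16}{3}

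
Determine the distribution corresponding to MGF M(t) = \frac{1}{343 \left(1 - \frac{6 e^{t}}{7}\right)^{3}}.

The MGF M(t) = \frac{1}{343 \left(1 - \frac{6 e^{t}}{7}\right)^{3}} is the standard form for the NegativeBinomial distribution.
Comparing with the known MGF formula identifies: NegBin(r=3, p=1/7), X = failures before r-th success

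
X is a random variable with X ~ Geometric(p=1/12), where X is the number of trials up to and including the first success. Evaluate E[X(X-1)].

E[X(X-1)] = E[X² - X] = E[X²] - E[X]
E[X] = 12
E[X²] = Var(X) + (E[X])² = 132 + (12)² = 276
E[X(X-1)] = 276 - 12 = 264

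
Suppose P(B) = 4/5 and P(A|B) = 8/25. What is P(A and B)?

By definition, P(A|B) = P(A ∩ B) / P(B)
So P(A ∩ B) = P(A|B) × P(B)
= 8/25 × 4/5
= 32/125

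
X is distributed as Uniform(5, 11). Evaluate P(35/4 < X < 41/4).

P(35/4 < X < 41/4) = ∫_{35/4}^{41/4} f(x) dx
where f(x) = \frac{1}{6}
= \frac{1}{4}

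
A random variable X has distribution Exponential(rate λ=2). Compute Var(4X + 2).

For X ~ Exponential(rate λ=2):
Var(X) = \frac{1}{4}
Var(4X + 2) = (4)² × Var(X) = 16 × \frac{1}{4} = 4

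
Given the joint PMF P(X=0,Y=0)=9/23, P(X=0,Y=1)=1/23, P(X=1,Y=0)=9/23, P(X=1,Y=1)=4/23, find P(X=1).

P(X=1) = P(X=1,Y=0) + P(X=1,Y=1)
= 9/23 + 4/23
= 13/23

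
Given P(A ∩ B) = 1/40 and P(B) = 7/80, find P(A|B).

P(A|B) = P(A ∩ B) / P(B)
= (1/40) / (7/80)
= 2/7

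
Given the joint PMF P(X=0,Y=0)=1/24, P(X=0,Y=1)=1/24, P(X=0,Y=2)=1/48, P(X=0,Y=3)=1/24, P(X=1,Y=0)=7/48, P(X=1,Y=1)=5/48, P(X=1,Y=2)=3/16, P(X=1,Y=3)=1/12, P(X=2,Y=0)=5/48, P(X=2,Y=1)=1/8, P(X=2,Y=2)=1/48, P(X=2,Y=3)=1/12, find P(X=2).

P(X=2) = P(X=2,Y=0) + P(X=2,Y=1) + P(X=2,Y=2) + P(X=2,Y=3)
= 5/48 + 1/8 + 1/48 + 1/12
= 1/3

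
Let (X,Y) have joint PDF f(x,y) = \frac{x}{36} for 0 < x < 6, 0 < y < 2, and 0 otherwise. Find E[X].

f_X(x) = ∫_0^2 \frac{x}{36} dy = \frac{x}{18}
E[X] = ∫_0^6 x × (\frac{x}{18}) dx = 4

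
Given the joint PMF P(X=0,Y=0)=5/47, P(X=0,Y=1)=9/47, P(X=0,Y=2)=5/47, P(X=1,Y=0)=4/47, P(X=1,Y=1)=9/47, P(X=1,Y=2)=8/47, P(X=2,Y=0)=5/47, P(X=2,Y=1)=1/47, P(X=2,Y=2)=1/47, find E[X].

First find marginal of X:
P(X=0) = 19/47
P(X=1) = 21/47
P(X=2) = 7/47
E[X] = 0 × 19/47 + 1 × 21/47 + 2 × 7/47 = 35/47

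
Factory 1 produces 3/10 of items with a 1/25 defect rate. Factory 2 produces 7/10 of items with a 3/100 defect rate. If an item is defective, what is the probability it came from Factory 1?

Using Bayes' theorem:
P(F1) = 3/10, P(D|F1) = 1/25
P(F2) = 7/10, P(D|F2) = 3/100
P(D) = P(D|F1)P(F1) + P(D|F2)P(F2)
     = \frac{33}{1000}
P(F1|D) = P(D|F1)P(F1) / P(D)
= \frac{4}{11}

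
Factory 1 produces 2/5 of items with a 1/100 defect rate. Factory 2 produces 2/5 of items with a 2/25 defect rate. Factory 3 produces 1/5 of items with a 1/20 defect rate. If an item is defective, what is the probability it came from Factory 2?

Using Bayes' theorem:
P(F1) = 2/5, P(D|F1) = 1/100
P(F2) = 2/5, P(D|F2) = 2/25
P(F3) = 1/5, P(D|F3) = 1/20
P(D) = P(D|F1)P(F1) + P(D|F2)P(F2) + P(D|F3)P(F3)
     = \frac{23}{500}
P(F2|D) = P(D|F2)P(F2) / P(D)
= \frac{16}{23}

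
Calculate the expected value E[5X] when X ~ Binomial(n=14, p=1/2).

For X ~ Binomial(n=14, p=1/2):
E[X] = 7
E[5X] = 5 × E[X] + 0 = 35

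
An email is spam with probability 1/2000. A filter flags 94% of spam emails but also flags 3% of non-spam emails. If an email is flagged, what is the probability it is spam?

Let D = the rare event, + = positive/flagged.
P(D) = 1/2000
P(+|D) = 94/100 = 47/50
P(+|D') = 3/100
P(+) = P(+|D)P(D) + P(+|D')P(D')
     = \frac{47}{50} × \frac{1}{2000} + \frac{3}{100} × \frac{1999}{2000}
     = \frac{6091}{200000}
P(D|+) = P(+|D)P(D)/P(+) = \frac{94}{6091}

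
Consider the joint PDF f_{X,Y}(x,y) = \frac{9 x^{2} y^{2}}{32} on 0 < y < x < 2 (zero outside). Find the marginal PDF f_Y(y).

f_Y(y) = ∫_y^2 \frac{9 x^{2} y^{2}}{32} dx = \frac{3 y^{2} \left(8 - y^{3}\right)}{32}
for 0 < y < 2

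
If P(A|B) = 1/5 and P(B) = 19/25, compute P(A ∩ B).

By definition, P(A|B) = P(A ∩ B) / P(B)
So P(A ∩ B) = P(A|B) × P(B)
= 1/5 × 19/25
= 19/125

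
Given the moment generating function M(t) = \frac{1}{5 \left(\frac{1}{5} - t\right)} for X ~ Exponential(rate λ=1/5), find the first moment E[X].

To find E[X], compute M^(1)(0):
M^(1)(t) = \frac{1}{5 \left(\frac{1}{5} - t\right)^{2}}
M^(1)(0) = 5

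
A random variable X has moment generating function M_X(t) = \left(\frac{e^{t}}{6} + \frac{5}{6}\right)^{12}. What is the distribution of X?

The MGF M(t) = \left(\frac{e^{t}}{6} + \frac{5}{6}\right)^{12} is the standard form for the Binomial distribution.
Comparing with the known MGF formula identifies: Binomial(n=12, p=1/6)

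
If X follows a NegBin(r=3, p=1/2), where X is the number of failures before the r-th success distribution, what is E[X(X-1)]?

E[X(X-1)] = E[X² - X] = E[X²] - E[X]
E[X] = 3
E[X²] = Var(X) + (E[X])² = 6 + (3)² = 15
E[X(X-1)] = 15 - 3 = 12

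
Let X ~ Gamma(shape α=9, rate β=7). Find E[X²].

Using the identity E[X²] = Var(X) + (E[X])²:
E[X] = \frac{9}{7}
Var(X) = \frac{9}{49}
E[X²] = \frac{9}{49} + (\frac{9}{7})²
= \frac{90}{49}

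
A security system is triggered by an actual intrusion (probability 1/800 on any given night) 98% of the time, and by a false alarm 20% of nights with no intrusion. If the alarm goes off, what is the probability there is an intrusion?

Let D = the rare event, + = positive/flagged.
P(D) = 1/800
P(+|D) = 98/100 = 49/50
P(+|D') = 20/100 = 1/5
P(+) = P(+|D)P(D) + P(+|D')P(D')
     = \frac{49}{50} × \frac{1}{800} + \frac{1}{5} × \frac{799}{800}
     = \frac{8039}{40000}
P(D|+) = P(+|D)P(D)/P(+) = \frac{49}{8039}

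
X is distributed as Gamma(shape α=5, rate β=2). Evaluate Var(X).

For X ~ Gamma(shape α=5, rate β=2):
Var(X) = \frac{5}{4}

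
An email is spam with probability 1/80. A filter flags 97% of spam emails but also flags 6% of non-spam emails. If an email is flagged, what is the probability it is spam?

Let D = the rare event, + = positive/flagged.
P(D) = 1/80
P(+|D) = 97/100
P(+|D') = 6/100 = 3/50
P(+) = P(+|D)P(D) + P(+|D')P(D')
     = \frac{97}{100} × \frac{1}{80} + \frac{3}{50} × \frac{79}{80}
     = \frac{571}{8000}
P(D|+) = P(+|D)P(D)/P(+) = \frac{97}{571}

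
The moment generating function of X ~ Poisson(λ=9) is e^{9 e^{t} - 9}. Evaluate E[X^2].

To find E[X^2], compute M^(2)(0):
M^(1)(t) = 9 e^{t} e^{9 e^{t} - 9}
M^(2)(t) = 81 e^{2 t} e^{9 e^{t} - 9} + 9 e^{t} e^{9 e^{t} - 9}
M^(2)(0) = 90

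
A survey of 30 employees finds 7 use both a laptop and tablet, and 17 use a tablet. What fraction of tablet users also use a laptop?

P(A ∩ B) = 7/30
P(B) = 17/30
P(A|B) = P(A ∩ B) / P(B) = (7/30) / (17/30) = 7/17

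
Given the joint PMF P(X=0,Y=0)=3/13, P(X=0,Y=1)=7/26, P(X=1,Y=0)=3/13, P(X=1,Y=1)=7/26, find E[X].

First find marginal of X:
P(X=0) = 1/2
P(X=1) = 1/2
E[X] = 0 × 1/2 + 1 × 1/2 = 1/2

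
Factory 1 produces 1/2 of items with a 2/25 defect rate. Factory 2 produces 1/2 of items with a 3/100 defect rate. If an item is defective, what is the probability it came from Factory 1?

Using Bayes' theorem:
P(F1) = 1/2, P(D|F1) = 2/25
P(F2) = 1/2, P(D|F2) = 3/100
P(D) = P(D|F1)P(F1) + P(D|F2)P(F2)
     = \frac{11}{200}
P(F1|D) = P(D|F1)P(F1) / P(D)
= \frac{8}{11}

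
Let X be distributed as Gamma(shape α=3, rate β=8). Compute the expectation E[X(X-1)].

E[X(X-1)] = E[X² - X] = E[X²] - E[X]
E[X] = \frac{3}{8}
E[X²] = Var(X) + (E[X])² = \frac{3}{64} + (\frac{3}{8})² = \frac{3}{16}
E[X(X-1)] = \frac{3}{16} - \frac{3}{8} = - \frac{3}{16}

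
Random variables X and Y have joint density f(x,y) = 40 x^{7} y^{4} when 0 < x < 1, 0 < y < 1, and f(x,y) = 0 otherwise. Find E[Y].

E[Y] = ∫_0^1 ∫_0^1 y × f(x,y) dx dy
= \frac{5}{6}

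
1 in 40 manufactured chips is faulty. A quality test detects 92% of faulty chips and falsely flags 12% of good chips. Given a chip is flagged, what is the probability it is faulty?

Let D = the rare event, + = positive/flagged.
P(D) = 1/40
P(+|D) = 92/100 = 23/25
P(+|D') = 12/100 = 3/25
P(+) = P(+|D)P(D) + P(+|D')P(D')
     = \frac{23}{25} × \frac{1}{40} + \frac{3}{25} × \frac{39}{40}
     = \frac{7}{50}
P(D|+) = P(+|D)P(D)/P(+) = \frac{23}{140}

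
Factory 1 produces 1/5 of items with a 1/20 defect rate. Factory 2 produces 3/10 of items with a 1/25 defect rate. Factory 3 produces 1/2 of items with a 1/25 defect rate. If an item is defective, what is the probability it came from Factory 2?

Using Bayes' theorem:
P(F1) = 1/5, P(D|F1) = 1/20
P(F2) = 3/10, P(D|F2) = 1/25
P(F3) = 1/2, P(D|F3) = 1/25
P(D) = P(D|F1)P(F1) + P(D|F2)P(F2) + P(D|F3)P(F3)
     = \frac{21}{500}
P(F2|D) = P(D|F2)P(F2) / P(D)
= \frac{2}{7}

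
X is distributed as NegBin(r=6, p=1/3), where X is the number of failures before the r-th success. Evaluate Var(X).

For X ~ NegBin(r=6, p=1/3), where X is the number of failures before the r-th success:
Var(X) = 36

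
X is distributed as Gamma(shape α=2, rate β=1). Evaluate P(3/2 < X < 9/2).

P(3/2 < X < 9/2) = ∫_{3/2}^{9/2} f(x) dx
where f(x) = x e^{- x}
= \frac{-11 + 5 e^{3}}{2 e^{\frac{9}{2}}}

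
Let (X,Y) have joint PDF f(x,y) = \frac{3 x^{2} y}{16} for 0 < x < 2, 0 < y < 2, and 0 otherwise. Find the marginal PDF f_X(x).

f_X(x) = ∫_0^2 f(x,y) dy
= ∫_0^2 \frac{3 x^{2} y}{16} dy
= \frac{3 x^{2}}{8} for 0 < x < 2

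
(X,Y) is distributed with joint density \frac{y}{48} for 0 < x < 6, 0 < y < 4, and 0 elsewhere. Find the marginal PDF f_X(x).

f_X(x) = ∫_0^4 f(x,y) dy
= ∫_0^4 \frac{y}{48} dy
= \frac{1}{6} for 0 < x < 6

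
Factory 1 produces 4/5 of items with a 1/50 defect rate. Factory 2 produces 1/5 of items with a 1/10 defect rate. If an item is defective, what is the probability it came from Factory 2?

Using Bayes' theorem:
P(F1) = 4/5, P(D|F1) = 1/50
P(F2) = 1/5, P(D|F2) = 1/10
P(D) = P(D|F1)P(F1) + P(D|F2)P(F2)
     = \frac{9}{250}
P(F2|D) = P(D|F2)P(F2) / P(D)
= \frac{5}{9}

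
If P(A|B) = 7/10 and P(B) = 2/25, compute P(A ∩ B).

By definition, P(A|B) = P(A ∩ B) / P(B)
So P(A ∩ B) = P(A|B) × P(B)
= 7/10 × 2/25
= 7/125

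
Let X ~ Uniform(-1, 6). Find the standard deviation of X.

For X ~ Uniform(-1, 6):
Var(X) = \frac{49}{12}
SD(X) = √(Var(X)) = √(\frac{49}{12}) = \frac{7 \sqrt{3}}{6}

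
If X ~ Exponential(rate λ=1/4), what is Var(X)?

For X ~ Exponential(rate λ=1/4):
Var(X) = 16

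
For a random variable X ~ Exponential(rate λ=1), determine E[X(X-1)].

E[X(X-1)] = E[X² - X] = E[X²] - E[X]
E[X] = 1
E[X²] = Var(X) + (E[X])² = 1 + (1)² = 2
E[X(X-1)] = 2 - 1 = 1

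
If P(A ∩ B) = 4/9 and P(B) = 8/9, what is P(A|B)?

P(A|B) = P(A ∩ B) / P(B)
= (4/9) / (8/9)
= 1/2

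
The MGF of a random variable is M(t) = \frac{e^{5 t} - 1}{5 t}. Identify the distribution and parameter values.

The MGF M(t) = \frac{e^{5 t} - 1}{5 t} is the standard form for the Uniform distribution.
Comparing with the known MGF formula identifies: Uniform(0, 5)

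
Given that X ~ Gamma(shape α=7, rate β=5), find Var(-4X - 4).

For X ~ Gamma(shape α=7, rate β=5):
Var(X) = \frac{7}{25}
Var(-4X - 4) = (-4)² × Var(X) = 16 × \frac{7}{25} = \frac{112}{25}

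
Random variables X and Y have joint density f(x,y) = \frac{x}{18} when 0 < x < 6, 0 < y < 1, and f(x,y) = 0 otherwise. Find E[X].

f_X(x) = ∫_0^1 \frac{x}{18} dy = \frac{x}{18}
E[X] = ∫_0^6 x × (\frac{x}{18}) dx = 4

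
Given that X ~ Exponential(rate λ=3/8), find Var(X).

For X ~ Exponential(rate λ=3/8):
Var(X) = \frac{64}{9}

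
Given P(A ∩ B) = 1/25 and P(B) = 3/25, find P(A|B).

P(A|B) = P(A ∩ B) / P(B)
= (1/25) / (3/25)
= 1/3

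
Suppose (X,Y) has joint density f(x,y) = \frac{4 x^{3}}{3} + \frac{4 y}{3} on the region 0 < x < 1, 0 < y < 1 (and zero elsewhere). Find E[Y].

E[Y] = ∫_0^1 ∫_0^1 y × f(x,y) dx dy
= \frac{11}{18}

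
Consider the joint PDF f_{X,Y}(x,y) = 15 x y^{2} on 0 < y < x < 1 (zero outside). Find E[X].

f_X(x) = ∫_0^x 15 x y^{2} dy = 5 x^{4}
E[X] = ∫_0^1 x × (5 x^{4}) dx = \frac{5}{6}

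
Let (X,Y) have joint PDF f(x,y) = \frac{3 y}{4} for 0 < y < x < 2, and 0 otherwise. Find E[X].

f_X(x) = ∫_0^x \frac{3 y}{4} dy = \frac{3 x^{2}}{8}
E[X] = ∫_0^2 x × (\frac{3 x^{2}}{8}) dx = \frac{3}{2}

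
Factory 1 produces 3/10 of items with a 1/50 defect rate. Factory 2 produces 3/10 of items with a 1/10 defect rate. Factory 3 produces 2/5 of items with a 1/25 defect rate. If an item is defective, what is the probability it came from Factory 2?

Using Bayes' theorem:
P(F1) = 3/10, P(D|F1) = 1/50
P(F2) = 3/10, P(D|F2) = 1/10
P(F3) = 2/5, P(D|F3) = 1/25
P(D) = P(D|F1)P(F1) + P(D|F2)P(F2) + P(D|F3)P(F3)
     = \frac{13}{250}
P(F2|D) = P(D|F2)P(F2) / P(D)
= \frac{15}{26}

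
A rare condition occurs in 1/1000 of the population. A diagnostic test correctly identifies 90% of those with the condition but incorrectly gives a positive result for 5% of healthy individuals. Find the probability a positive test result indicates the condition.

Let D = the rare event, + = positive/flagged.
P(D) = 1/1000
P(+|D) = 90/100 = 9/10
P(+|D') = 5/100 = 1/20
P(+) = P(+|D)P(D) + P(+|D')P(D')
     = \frac{9}{10} × \frac{1}{1000} + \frac{1}{20} × \frac{999}{1000}
     = \frac{1017}{20000}
P(D|+) = P(+|D)P(D)/P(+) = \frac{2}{113}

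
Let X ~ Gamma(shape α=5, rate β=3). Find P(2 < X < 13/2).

P(2 < X < 13/2) = ∫_{2}^{13/2} f(x) dx
where f(x) = \frac{81 x^{4} e^{- 3 x}}{8}
= - \frac{956291}{128 e^{\frac{39}{2}}} + \frac{115}{e^{6}}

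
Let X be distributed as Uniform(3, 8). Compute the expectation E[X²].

Using the identity E[X²] = Var(X) + (E[X])²:
E[X] = \frac{11}{2}
Var(X) = \frac{25}{12}
E[X²] = \frac{25}{12} + (\frac{11}{2})²
= \frac{97}{3}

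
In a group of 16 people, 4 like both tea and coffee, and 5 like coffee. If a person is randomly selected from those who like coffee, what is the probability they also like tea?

P(A ∩ B) = 4/16 = 1/4
P(B) = 5/16
P(A|B) = P(A ∩ B) / P(B) = (1/4) / (5/16) = 4/5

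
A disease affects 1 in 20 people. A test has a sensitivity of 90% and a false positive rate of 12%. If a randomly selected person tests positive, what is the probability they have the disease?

Let D = the rare event, + = positive/flagged.
P(D) = 1/20
P(+|D) = 90/100 = 9/10
P(+|D') = 12/100 = 3/25
P(+) = P(+|D)P(D) + P(+|D')P(D')
     = \frac{9}{10} × \frac{1}{20} + \frac{3}{25} × \frac{19}{20}
     = \frac{159}{1000}
P(D|+) = P(+|D)P(D)/P(+) = \frac{15}{53}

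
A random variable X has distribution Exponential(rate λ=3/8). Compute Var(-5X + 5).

For X ~ Exponential(rate λ=3/8):
Var(X) = \frac{64}{9}
Var(-5X + 5) = (-5)² × Var(X) = 25 × \frac{64}{9} = \frac{1600}{9}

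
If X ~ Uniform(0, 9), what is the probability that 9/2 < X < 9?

P(9/2 < X < 9) = ∫_{9/2}^{9} f(x) dx
where f(x) = \frac{1}{9}
= \frac{1}{2}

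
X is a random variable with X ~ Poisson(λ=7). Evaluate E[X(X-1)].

E[X(X-1)] = E[X² - X] = E[X²] - E[X]
E[X] = 7
E[X²] = Var(X) + (E[X])² = 7 + (7)² = 56
E[X(X-1)] = 56 - 7 = 49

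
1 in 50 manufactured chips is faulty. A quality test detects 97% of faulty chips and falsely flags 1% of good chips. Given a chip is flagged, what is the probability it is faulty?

Let D = the rare event, + = positive/flagged.
P(D) = 1/50
P(+|D) = 97/100
P(+|D') = 1/100
P(+) = P(+|D)P(D) + P(+|D')P(D')
     = \frac{97}{100} × \frac{1}{50} + \frac{1}{100} × \frac{49}{50}
     = \frac{73}{2500}
P(D|+) = P(+|D)P(D)/P(+) = \frac{97}{146}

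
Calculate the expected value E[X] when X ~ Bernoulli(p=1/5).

For X ~ Bernoulli(p=1/5), the expected value is:
E[X] = \frac{1}{5}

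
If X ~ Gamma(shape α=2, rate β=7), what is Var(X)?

For X ~ Gamma(shape α=2, rate β=7):
Var(X) = \frac{2}{49}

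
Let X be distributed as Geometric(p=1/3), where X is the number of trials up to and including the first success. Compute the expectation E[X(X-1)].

E[X(X-1)] = E[X² - X] = E[X²] - E[X]
E[X] = 3
E[X²] = Var(X) + (E[X])² = 6 + (3)² = 15
E[X(X-1)] = 15 - 3 = 12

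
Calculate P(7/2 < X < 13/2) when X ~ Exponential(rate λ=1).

P(7/2 < X < 13/2) = ∫_{7/2}^{13/2} f(x) dx
where f(x) = e^{- x}
= - \frac{1 - e^{3}}{e^{\frac{13}{2}}}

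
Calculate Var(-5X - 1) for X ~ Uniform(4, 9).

For X ~ Uniform(4, 9):
Var(X) = \frac{25}{12}
Var(-5X - 1) = (-5)² × Var(X) = 25 × \frac{25}{12} = \frac{625}{12}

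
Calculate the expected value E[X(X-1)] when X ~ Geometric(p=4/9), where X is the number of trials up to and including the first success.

E[X(X-1)] = E[X² - X] = E[X²] - E[X]
E[X] = \frac{9}{4}
E[X²] = Var(X) + (E[X])² = \frac{45}{16} + (\frac{9}{4})² = \frac{63}{8}
E[X(X-1)] = \frac{63}{8} - \frac{9}{4} = \frac{45}{8}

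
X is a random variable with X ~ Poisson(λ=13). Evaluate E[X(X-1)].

E[X(X-1)] = E[X² - X] = E[X²] - E[X]
E[X] = 13
E[X²] = Var(X) + (E[X])² = 13 + (13)² = 182
E[X(X-1)] = 182 - 13 = 169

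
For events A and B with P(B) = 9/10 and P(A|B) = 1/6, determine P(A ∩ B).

By definition, P(A|B) = P(A ∩ B) / P(B)
So P(A ∩ B) = P(A|B) × P(B)
= 1/6 × 9/10
= 3/20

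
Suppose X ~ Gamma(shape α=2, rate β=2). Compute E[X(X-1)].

E[X(X-1)] = E[X² - X] = E[X²] - E[X]
E[X] = 1
E[X²] = Var(X) + (E[X])² = \frac{1}{2} + (1)² = \frac{3}{2}
E[X(X-1)] = \frac{3}{2} - 1 = \frac{1}{2}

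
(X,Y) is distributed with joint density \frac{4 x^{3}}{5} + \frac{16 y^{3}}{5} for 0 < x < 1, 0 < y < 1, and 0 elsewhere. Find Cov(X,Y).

E[XY] = ∫∫ xy × f(x,y) dx dy = \frac{2}{5}
E[X] = \frac{14}{25}
E[Y] = \frac{37}{50}
Cov(X,Y) = E[XY] - E[X]E[Y] = - \frac{9}{625}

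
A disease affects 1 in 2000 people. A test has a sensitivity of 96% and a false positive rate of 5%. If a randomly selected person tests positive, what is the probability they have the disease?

Let D = the rare event, + = positive/flagged.
P(D) = 1/2000
P(+|D) = 96/100 = 24/25
P(+|D') = 5/100 = 1/20
P(+) = P(+|D)P(D) + P(+|D')P(D')
     = \frac{24}{25} × \frac{1}{2000} + \frac{1}{20} × \frac{1999}{2000}
     = \frac{10091}{200000}
P(D|+) = P(+|D)P(D)/P(+) = \frac{96}{10091}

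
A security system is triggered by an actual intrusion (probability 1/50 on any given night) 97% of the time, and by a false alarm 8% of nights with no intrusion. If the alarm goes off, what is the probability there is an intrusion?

Let D = the rare event, + = positive/flagged.
P(D) = 1/50
P(+|D) = 97/100
P(+|D') = 8/100 = 2/25
P(+) = P(+|D)P(D) + P(+|D')P(D')
     = \frac{97}{100} × \frac{1}{50} + \frac{2}{25} × \frac{49}{50}
     = \frac{489}{5000}
P(D|+) = P(+|D)P(D)/P(+) = \frac{97}{489}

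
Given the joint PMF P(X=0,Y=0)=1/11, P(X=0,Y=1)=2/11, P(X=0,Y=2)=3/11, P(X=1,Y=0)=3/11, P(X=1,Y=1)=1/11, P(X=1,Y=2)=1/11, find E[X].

First find marginal of X:
P(X=0) = 6/11
P(X=1) = 5/11
E[X] = 0 × 6/11 + 1 × 5/11 = 5/11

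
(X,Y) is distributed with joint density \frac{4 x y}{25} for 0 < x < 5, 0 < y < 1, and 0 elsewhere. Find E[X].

f_X(x) = ∫_0^1 \frac{4 x y}{25} dy = \frac{2 x}{25}
E[X] = ∫_0^5 x × (\frac{2 x}{25}) dx = \frac{10}{3}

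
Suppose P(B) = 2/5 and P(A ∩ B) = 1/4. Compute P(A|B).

P(A|B) = P(A ∩ B) / P(B)
= (1/4) / (2/5)
= 5/8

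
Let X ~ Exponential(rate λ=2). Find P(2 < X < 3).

P(2 < X < 3) = ∫_{2}^{3} f(x) dx
where f(x) = 2 e^{- 2 x}
= - \frac{1 - e^{2}}{e^{6}}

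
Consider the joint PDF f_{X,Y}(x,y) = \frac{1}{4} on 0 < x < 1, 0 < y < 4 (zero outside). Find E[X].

f_X(x) = ∫_0^4 \frac{1}{4} dy = 1
E[X] = ∫_0^1 x × (1) dx = \frac{1}{2}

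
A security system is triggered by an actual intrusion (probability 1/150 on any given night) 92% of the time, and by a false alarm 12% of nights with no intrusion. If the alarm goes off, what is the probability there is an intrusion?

Let D = the rare event, + = positive/flagged.
P(D) = 1/150
P(+|D) = 92/100 = 23/25
P(+|D') = 12/100 = 3/25
P(+) = P(+|D)P(D) + P(+|D')P(D')
     = \frac{23}{25} × \frac{1}{150} + \frac{3}{25} × \frac{149}{150}
     = \frac{47}{375}
P(D|+) = P(+|D)P(D)/P(+) = \frac{23}{470}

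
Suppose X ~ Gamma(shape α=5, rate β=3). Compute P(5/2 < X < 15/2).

P(5/2 < X < 15/2) = ∫_{5/2}^{15/2} f(x) dx
where f(x) = \frac{81 x^{4} e^{- 3 x}}{8}
= \frac{-1645283 + 30563 e^{15}}{128 e^{\frac{45}{2}}}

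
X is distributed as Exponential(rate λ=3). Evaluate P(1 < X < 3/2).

P(1 < X < 3/2) = ∫_{1}^{3/2} f(x) dx
where f(x) = 3 e^{- 3 x}
= - \frac{1}{e^{\frac{9}{2}}} + e^{-3}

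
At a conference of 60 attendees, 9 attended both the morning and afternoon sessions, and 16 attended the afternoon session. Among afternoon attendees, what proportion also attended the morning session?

P(A ∩ B) = 9/60 = 3/20
P(B) = 16/60 = 4/15
P(A|B) = P(A ∩ B) / P(B) = (3/20) / (4/15) = 9/16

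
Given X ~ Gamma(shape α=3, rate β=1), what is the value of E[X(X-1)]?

E[X(X-1)] = E[X² - X] = E[X²] - E[X]
E[X] = 3
E[X²] = Var(X) + (E[X])² = 3 + (3)² = 12
E[X(X-1)] = 12 - 3 = 9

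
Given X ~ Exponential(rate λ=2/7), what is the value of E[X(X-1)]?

E[X(X-1)] = E[X² - X] = E[X²] - E[X]
E[X] = \frac{7}{2}
E[X²] = Var(X) + (E[X])² = \frac{49}{4} + (\frac{7}{2})² = \frac{49}{2}
E[X(X-1)] = \frac{49}{2} - \frac{7}{2} = 21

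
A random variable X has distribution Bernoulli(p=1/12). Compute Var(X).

For X ~ Bernoulli(p=1/12):
Var(X) = \frac{11}{144}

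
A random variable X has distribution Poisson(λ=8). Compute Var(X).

For X ~ Poisson(λ=8):
Var(X) = 8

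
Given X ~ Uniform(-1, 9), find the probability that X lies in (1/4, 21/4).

P(1/4 < X < 21/4) = ∫_{1/4}^{21/4} f(x) dx
where f(x) = \frac{1}{10}
= \frac{1}{2}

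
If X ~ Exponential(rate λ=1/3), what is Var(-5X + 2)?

For X ~ Exponential(rate λ=1/3):
Var(X) = 9
Var(-5X + 2) = (-5)² × Var(X) = 25 × 9 = 225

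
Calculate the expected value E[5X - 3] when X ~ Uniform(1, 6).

For X ~ Uniform(1, 6):
E[X] = \frac{7}{2}
E[5X - 3] = 5 × E[X] - 3 = \frac{29}{2}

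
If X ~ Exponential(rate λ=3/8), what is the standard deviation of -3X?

For X ~ Exponential(rate λ=3/8):
Var(X) = \frac{64}{9}
SD(X) = √(Var(X)) = √(\frac{64}{9}) = \frac{8}{3}
SD(-3X) = |-3| × SD(X) = 3 × \frac{8}{3} = 8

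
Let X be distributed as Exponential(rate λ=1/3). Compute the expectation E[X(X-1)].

E[X(X-1)] = E[X² - X] = E[X²] - E[X]
E[X] = 3
E[X²] = Var(X) + (E[X])² = 9 + (3)² = 18
E[X(X-1)] = 18 - 3 = 15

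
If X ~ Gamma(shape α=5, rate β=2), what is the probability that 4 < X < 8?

P(4 < X < 8) = ∫_{4}^{8} f(x) dx
where f(x) = \frac{4 x^{4} e^{- 2 x}}{3}
= \frac{-10675 + 891 e^{8}}{3 e^{16}}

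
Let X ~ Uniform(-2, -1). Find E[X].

For X ~ Uniform(-2, -1), the expected value is:
E[X] = - \frac{3}{2}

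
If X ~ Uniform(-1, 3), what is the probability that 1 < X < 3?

P(1 < X < 3) = ∫_{1}^{3} f(x) dx
where f(x) = \frac{1}{4}
= \frac{1}{2}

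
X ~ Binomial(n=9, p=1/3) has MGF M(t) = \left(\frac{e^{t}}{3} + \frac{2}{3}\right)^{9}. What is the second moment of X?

To find E[X^2], compute M^(2)(0):
M^(1)(t) = 3 \left(\frac{e^{t}}{3} + \frac{2}{3}\right)^{8} e^{t}
M^(2)(t) = 3 \left(\frac{e^{t}}{3} + \frac{2}{3}\right)^{8} e^{t} + 8 \left(\frac{e^{t}}{3} + \frac{2}{3}\right)^{7} e^{2 t}
M^(2)(0) = 11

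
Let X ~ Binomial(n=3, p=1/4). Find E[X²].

Using the identity E[X²] = Var(X) + (E[X])²:
E[X] = \frac{3}{4}
Var(X) = \frac{9}{16}
E[X²] = \frac{9}{16} + (\frac{3}{4})²
= \frac{9}{8}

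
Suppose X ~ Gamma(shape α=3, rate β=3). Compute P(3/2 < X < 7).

P(3/2 < X < 7) = ∫_{3/2}^{7} f(x) dx
where f(x) = \frac{27 x^{2} e^{- 3 x}}{2}
= - \frac{485}{2 e^{21}} + \frac{125}{8 e^{\frac{9}{2}}}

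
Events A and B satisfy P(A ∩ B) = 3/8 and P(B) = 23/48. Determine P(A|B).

P(A|B) = P(A ∩ B) / P(B)
= (3/8) / (23/48)
= 18/23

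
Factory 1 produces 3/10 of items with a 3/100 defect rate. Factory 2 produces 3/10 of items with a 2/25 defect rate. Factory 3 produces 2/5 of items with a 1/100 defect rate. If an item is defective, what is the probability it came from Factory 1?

Using Bayes' theorem:
P(F1) = 3/10, P(D|F1) = 3/100
P(F2) = 3/10, P(D|F2) = 2/25
P(F3) = 2/5, P(D|F3) = 1/100
P(D) = P(D|F1)P(F1) + P(D|F2)P(F2) + P(D|F3)P(F3)
     = \frac{37}{1000}
P(F1|D) = P(D|F1)P(F1) / P(D)
= \frac{9}{37}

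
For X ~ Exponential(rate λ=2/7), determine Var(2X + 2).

For X ~ Exponential(rate λ=2/7):
Var(X) = \frac{49}{4}
Var(2X + 2) = (2)² × Var(X) = 4 × \frac{49}{4} = 49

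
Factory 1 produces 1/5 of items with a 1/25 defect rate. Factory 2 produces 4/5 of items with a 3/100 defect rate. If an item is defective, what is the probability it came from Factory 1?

Using Bayes' theorem:
P(F1) = 1/5, P(D|F1) = 1/25
P(F2) = 4/5, P(D|F2) = 3/100
P(D) = P(D|F1)P(F1) + P(D|F2)P(F2)
     = \frac{4}{125}
P(F1|D) = P(D|F1)P(F1) / P(D)
= \frac{1}{4}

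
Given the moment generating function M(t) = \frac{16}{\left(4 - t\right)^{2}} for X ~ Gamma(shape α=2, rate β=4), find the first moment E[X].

To find E[X], compute M^(1)(0):
M^(1)(t) = \frac{32}{\left(4 - t\right)^{3}}
M^(1)(0) = \frac{1}{2}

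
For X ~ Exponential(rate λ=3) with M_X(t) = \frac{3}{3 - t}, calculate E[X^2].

To find E[X^2], compute M^(2)(0):
M^(1)(t) = \frac{3}{\left(3 - t\right)^{2}}
M^(2)(t) = \frac{6}{\left(3 - t\right)^{3}}
M^(2)(0) = \frac{2}{9}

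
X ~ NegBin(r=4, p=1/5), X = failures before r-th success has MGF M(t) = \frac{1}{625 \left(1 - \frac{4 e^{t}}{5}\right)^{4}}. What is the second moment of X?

To find E[X^2], compute M^(2)(0):
M^(1)(t) = \frac{16 e^{t}}{3125 \left(1 - \frac{4 e^{t}}{5}\right)^{5}}
M^(2)(t) = \frac{16 e^{t}}{3125 \left(1 - \frac{4 e^{t}}{5}\right)^{5}} + \frac{64 e^{2 t}}{3125 \left(1 - \frac{4 e^{t}}{5}\right)^{6}}
M^(2)(0) = 336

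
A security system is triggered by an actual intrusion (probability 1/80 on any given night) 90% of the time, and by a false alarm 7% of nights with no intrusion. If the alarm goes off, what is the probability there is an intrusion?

Let D = the rare event, + = positive/flagged.
P(D) = 1/80
P(+|D) = 90/100 = 9/10
P(+|D') = 7/100
P(+) = P(+|D)P(D) + P(+|D')P(D')
     = \frac{9}{10} × \frac{1}{80} + \frac{7}{100} × \frac{79}{80}
     = \frac{643}{8000}
P(D|+) = P(+|D)P(D)/P(+) = \frac{90}{643}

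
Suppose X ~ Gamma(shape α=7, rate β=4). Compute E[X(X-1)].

E[X(X-1)] = E[X² - X] = E[X²] - E[X]
E[X] = \frac{7}{4}
E[X²] = Var(X) + (E[X])² = \frac{7}{16} + (\frac{7}{4})² = \frac{7}{2}
E[X(X-1)] = \frac{7}{2} - \frac{7}{4} = \frac{7}{4}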